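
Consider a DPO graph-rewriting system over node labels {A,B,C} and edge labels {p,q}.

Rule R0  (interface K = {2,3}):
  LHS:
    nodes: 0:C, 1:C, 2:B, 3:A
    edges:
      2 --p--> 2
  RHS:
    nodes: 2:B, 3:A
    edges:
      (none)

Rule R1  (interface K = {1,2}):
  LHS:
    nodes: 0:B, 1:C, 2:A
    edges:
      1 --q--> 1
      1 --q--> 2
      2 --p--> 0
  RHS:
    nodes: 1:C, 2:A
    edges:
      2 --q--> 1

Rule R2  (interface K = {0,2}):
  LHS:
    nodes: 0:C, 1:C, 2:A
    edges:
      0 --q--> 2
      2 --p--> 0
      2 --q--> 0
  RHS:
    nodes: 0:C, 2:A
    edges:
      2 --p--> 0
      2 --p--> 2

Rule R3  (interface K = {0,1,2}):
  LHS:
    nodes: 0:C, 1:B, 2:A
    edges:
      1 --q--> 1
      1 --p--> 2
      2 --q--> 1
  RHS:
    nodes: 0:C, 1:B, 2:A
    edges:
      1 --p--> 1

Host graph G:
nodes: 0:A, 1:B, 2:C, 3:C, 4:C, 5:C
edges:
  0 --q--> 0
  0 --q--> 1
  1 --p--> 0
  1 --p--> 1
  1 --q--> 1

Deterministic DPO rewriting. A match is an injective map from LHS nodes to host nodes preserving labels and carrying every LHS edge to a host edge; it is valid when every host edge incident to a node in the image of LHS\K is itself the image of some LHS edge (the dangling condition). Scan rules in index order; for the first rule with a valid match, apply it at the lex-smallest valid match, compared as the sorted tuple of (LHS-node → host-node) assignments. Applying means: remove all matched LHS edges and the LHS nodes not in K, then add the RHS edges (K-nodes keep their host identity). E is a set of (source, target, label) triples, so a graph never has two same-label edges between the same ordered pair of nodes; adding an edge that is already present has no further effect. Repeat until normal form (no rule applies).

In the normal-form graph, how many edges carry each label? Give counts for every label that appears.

[0] host  ⇒  6 nodes, 5 edges  {0-q->0 0-q->1 1-p->0 1-p->1 1-q->1}
[1] R0 @ {0↦2, 1↦3, 2↦1, 3↦0}  ⇒  4 nodes, 4 edges  {0-q->0 0-q->1 1-p->0 1-q->1}
[2] R3 @ {0↦4, 1↦1, 2↦0}  ⇒  4 nodes, 2 edges  {0-q->0 1-p->1}
[3] R0 @ {0↦4, 1↦5, 2↦1, 3↦0}  ⇒  2 nodes, 1 edges  {0-q->0}
normal form: no rule applies after step 3
NF edges: [(0, 0, 'q')]

Answer: q:1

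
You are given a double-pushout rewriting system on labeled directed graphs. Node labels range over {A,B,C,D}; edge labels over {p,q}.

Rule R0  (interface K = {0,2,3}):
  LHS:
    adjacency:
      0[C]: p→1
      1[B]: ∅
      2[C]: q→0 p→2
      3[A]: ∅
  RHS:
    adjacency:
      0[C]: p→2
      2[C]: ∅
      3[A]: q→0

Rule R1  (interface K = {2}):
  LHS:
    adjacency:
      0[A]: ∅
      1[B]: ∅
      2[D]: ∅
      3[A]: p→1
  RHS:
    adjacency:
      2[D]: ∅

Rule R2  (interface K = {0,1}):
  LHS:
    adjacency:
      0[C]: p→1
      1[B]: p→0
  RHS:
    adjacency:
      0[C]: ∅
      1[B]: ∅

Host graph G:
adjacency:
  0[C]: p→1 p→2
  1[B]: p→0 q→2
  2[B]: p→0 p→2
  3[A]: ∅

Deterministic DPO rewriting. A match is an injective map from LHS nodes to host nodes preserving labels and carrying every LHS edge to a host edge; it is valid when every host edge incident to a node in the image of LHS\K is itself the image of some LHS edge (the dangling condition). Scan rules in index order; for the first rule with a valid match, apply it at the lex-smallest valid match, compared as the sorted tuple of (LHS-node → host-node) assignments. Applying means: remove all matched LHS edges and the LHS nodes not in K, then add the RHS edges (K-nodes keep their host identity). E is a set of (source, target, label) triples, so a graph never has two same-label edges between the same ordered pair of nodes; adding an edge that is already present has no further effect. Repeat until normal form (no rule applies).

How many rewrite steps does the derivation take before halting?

[0] host  ⇒  4 nodes, 6 edges  {0-p->1 0-p->2 1-p->0 1-q->2 2-p->0 2-p->2}
[1] R2 @ {0↦0, 1↦1}  ⇒  4 nodes, 4 edges  {0-p->2 1-q->2 2-p->0 2-p->2}
[2] R2 @ {0↦0, 1↦2}  ⇒  4 nodes, 2 edges  {1-q->2 2-p->2}
halt: no rule applies after step 2

Answer: 2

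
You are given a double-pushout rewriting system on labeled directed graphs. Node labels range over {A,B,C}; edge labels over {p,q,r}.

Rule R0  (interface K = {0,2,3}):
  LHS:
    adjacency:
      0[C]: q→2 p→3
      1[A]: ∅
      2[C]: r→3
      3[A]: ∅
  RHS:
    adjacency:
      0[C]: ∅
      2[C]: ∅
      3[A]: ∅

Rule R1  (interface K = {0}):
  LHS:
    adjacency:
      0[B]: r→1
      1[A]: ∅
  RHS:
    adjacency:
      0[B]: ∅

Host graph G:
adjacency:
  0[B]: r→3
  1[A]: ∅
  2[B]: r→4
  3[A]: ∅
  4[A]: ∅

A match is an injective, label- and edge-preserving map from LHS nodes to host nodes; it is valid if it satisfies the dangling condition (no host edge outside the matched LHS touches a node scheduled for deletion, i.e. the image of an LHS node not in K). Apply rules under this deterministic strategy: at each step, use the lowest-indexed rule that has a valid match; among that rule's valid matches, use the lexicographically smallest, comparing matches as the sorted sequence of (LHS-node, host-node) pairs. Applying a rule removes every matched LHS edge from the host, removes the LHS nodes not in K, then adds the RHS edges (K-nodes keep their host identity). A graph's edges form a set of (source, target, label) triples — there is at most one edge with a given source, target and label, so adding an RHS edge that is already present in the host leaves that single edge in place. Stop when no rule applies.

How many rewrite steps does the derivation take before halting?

Answer: 2

Steps:
start.  V:5 E:2  edges: 0-r->3 2-r->4
1. fire R1 via {0↦0, 1↦3}  →  V:4 E:1  edges: 2-r->4
2. fire R1 via {0↦2, 1↦4}  →  V:3 E:0  edges: ∅
normal form: no rule applies after step 2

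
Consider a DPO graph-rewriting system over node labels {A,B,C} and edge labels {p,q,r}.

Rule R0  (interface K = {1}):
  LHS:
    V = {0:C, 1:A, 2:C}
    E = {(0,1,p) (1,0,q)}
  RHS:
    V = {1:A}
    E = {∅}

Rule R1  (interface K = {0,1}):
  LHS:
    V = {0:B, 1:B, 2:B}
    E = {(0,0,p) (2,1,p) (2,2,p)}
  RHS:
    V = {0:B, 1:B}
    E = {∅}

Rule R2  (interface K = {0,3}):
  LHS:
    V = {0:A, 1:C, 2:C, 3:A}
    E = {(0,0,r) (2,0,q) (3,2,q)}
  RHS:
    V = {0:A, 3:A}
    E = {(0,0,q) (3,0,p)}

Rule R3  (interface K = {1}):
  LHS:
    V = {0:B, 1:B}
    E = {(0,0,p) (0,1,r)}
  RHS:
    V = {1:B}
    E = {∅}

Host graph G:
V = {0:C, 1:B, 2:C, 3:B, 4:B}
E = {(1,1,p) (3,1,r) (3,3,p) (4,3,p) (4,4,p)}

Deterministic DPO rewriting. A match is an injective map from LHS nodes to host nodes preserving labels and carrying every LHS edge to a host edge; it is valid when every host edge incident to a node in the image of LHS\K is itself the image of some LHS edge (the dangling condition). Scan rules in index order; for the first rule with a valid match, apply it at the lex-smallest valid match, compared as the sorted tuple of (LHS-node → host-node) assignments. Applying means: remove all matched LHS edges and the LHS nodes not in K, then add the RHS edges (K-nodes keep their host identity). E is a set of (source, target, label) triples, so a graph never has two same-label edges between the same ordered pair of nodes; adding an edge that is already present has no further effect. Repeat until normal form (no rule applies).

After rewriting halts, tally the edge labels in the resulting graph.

start.  V:5 E:5  edges: 1-p->1 3-r->1 3-p->3 4-p->3 4-p->4
1. fire R1 via {0↦1, 1↦3, 2↦4}  →  V:4 E:2  edges: 3-r->1 3-p->3
2. fire R3 via {0↦3, 1↦1}  →  V:3 E:0  edges: ∅
final graph: no rule applies after step 2
NF edges: []

Answer: (no edges)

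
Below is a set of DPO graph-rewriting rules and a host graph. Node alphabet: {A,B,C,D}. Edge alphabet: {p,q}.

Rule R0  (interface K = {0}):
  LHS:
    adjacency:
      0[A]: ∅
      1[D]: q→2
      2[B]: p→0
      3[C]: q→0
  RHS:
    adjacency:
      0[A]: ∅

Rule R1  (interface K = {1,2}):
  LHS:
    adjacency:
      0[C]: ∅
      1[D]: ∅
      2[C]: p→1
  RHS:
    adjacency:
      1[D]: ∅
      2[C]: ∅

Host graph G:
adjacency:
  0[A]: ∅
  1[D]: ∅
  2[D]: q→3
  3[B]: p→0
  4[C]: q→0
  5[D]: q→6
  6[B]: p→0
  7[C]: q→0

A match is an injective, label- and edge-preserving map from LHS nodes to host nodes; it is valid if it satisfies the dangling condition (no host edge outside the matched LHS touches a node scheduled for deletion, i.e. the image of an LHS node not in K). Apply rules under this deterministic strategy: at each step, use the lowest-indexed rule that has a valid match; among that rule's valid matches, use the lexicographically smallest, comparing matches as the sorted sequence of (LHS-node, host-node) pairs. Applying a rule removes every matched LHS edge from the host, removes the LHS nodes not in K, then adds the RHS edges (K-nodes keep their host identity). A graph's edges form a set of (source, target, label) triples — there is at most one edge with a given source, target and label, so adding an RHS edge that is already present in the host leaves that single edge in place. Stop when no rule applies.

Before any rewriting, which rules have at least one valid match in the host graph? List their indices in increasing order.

R0: 4 valid matches — {0↦0, 1↦2, 2↦3, 3↦4}, {0↦0, 1↦2, 2↦3, 3↦7}, {0↦0, 1↦5, 2↦6, 3↦4} (+1 more)
R1: no valid match — LHS pattern not found

Answer: [R0]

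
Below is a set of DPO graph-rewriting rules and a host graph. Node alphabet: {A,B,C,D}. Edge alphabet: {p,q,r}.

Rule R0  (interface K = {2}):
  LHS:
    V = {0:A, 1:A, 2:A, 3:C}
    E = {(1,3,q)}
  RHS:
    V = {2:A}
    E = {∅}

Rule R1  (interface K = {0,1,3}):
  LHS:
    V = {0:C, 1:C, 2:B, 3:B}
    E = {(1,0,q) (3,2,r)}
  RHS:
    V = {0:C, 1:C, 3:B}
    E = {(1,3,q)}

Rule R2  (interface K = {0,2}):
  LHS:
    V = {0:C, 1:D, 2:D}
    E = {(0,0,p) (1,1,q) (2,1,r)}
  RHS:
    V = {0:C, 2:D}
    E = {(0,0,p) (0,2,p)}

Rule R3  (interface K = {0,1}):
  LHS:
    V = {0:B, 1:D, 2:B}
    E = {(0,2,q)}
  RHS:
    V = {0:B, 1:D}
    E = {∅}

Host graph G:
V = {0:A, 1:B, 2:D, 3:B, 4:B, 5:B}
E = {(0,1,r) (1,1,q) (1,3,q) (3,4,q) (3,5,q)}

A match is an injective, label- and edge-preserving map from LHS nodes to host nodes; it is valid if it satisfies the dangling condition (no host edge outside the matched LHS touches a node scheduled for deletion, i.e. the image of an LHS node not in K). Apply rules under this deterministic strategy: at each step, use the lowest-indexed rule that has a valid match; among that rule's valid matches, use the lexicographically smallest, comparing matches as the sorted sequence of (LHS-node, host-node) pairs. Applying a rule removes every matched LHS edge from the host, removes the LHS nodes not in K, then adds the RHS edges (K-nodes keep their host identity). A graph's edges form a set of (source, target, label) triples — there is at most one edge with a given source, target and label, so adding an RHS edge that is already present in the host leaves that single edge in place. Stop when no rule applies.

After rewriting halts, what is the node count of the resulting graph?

Answer: 3

Rewrite trace:
start.  V:6 E:5  edges: 0-r->1 1-q->1 1-q->3 3-q->4 3-q->5
1. fire R3 via {0↦3, 1↦2, 2↦4}  →  V:5 E:4  edges: 0-r->1 1-q->1 1-q->3 3-q->5
2. fire R3 via {0↦3, 1↦2, 2↦5}  →  V:4 E:3  edges: 0-r->1 1-q->1 1-q->3
3. fire R3 via {0↦1, 1↦2, 2↦3}  →  V:3 E:2  edges: 0-r->1 1-q->1
normal form: no rule applies after step 3
NF nodes: {0:A, 1:B, 2:D}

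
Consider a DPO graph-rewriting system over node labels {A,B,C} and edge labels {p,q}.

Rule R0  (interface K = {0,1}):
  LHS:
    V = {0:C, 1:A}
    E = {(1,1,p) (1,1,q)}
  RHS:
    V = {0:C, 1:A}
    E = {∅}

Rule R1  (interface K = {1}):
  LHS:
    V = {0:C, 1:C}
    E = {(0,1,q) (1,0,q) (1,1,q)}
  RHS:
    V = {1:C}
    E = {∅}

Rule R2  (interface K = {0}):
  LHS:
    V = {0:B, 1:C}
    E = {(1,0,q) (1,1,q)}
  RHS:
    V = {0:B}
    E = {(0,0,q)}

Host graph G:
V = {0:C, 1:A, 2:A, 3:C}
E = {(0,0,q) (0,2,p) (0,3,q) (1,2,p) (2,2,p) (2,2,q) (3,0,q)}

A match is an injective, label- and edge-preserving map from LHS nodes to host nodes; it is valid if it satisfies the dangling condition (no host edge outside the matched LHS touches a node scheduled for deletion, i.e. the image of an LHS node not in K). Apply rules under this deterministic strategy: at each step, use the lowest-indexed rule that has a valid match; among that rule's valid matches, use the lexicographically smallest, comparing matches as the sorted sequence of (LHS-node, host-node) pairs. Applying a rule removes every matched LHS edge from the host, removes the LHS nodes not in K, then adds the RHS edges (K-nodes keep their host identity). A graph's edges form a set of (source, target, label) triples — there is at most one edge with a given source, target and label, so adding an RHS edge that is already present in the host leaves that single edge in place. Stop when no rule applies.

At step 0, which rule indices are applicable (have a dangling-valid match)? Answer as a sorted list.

R0: 2 valid matches — {0↦0, 1↦2}, {0↦3, 1↦2}
R1: 1 valid match — {0↦3, 1↦0}
R2: no valid match — LHS pattern not found

Answer: [R0,R1]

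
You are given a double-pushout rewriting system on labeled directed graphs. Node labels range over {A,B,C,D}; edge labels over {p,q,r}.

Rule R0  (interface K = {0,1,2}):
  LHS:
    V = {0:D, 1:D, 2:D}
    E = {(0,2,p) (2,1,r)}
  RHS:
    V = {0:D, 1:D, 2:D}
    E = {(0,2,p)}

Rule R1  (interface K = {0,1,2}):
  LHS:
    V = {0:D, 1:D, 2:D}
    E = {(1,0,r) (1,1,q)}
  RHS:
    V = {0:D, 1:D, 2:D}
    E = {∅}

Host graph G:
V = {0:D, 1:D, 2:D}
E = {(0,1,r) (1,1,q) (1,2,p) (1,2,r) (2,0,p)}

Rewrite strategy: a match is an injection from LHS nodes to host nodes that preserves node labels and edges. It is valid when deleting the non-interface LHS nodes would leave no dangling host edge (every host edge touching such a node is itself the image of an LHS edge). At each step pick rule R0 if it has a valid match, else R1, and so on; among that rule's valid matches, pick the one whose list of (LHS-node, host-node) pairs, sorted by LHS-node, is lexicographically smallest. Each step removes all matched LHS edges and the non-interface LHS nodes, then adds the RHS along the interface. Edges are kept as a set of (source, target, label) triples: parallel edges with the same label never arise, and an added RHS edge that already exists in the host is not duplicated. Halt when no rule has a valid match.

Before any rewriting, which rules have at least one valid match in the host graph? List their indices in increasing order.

Answer: [R0,R1]

Derivation:
R0: 1 valid match — {0↦2, 1↦1, 2↦0}
R1: 1 valid match — {0↦2, 1↦1, 2↦0}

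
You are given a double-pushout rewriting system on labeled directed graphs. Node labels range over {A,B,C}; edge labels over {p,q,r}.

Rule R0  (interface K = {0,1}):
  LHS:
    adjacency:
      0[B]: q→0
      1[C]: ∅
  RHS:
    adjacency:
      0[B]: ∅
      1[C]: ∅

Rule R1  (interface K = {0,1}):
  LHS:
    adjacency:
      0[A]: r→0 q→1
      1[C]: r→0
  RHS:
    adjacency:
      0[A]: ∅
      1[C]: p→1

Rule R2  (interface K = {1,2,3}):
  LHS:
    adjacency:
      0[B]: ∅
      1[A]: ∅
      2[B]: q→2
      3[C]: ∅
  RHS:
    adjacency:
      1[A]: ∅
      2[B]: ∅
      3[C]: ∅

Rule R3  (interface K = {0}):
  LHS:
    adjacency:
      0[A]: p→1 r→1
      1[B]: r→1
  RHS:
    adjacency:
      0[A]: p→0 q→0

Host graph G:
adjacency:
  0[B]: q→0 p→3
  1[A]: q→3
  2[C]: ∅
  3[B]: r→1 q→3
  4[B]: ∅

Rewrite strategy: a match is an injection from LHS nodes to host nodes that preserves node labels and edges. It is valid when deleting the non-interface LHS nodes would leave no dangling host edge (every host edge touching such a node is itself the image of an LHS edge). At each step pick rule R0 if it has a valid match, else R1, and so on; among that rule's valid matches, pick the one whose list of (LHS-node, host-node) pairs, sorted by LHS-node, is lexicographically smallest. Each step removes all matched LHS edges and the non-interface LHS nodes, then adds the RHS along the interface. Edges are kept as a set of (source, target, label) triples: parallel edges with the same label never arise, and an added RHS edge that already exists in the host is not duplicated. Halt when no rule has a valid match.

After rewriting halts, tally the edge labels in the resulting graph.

Answer: p:1 q:1 r:1

Rewrite trace:
initial: |V|=5 |E|=5  E = 0-q->0 0-p->3 1-q->3 3-r->1 3-q->3
step 1: apply R0 at {0↦0, 1↦2}  → |V|=5 |E|=4  E = 0-p->3 1-q->3 3-r->1 3-q->3
step 2: apply R0 at {0↦3, 1↦2}  → |V|=5 |E|=3  E = 0-p->3 1-q->3 3-r->1
halt: no rule applies after step 2
NF edges: [(0, 3, 'p'), (1, 3, 'q'), (3, 1, 'r')]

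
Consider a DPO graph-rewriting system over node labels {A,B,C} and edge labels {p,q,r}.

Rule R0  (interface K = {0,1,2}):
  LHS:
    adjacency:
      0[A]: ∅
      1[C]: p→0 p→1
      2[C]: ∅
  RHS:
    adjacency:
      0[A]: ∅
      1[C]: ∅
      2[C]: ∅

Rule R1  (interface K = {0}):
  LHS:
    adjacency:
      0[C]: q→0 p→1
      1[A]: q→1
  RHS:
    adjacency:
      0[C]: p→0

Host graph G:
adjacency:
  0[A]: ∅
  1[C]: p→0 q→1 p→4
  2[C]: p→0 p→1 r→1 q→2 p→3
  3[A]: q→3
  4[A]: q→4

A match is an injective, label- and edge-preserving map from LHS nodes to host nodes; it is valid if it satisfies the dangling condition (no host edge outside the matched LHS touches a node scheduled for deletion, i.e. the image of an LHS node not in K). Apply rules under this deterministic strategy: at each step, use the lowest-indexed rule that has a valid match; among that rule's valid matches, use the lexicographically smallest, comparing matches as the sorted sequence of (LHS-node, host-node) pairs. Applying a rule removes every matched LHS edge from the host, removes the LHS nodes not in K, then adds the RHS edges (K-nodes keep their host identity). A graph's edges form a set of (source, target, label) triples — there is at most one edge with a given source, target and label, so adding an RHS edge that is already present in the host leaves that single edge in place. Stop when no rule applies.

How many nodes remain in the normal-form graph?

Answer: 3

Steps:
start.  V:5 E:10  edges: 1-p->0 1-q->1 1-p->4 2-p->0 2-p->1 2-r->1 2-q->2 2-p->3 3-q->3 4-q->4
1. fire R1 via {0↦1, 1↦4}  →  V:4 E:8  edges: 1-p->0 1-p->1 2-p->0 2-p->1 2-r->1 2-q->2 2-p->3 3-q->3
2. fire R0 via {0↦0, 1↦1, 2↦2}  →  V:4 E:6  edges: 2-p->0 2-p->1 2-r->1 2-q->2 2-p->3 3-q->3
3. fire R1 via {0↦2, 1↦3}  →  V:3 E:4  edges: 2-p->0 2-p->1 2-r->1 2-p->2
4. fire R0 via {0↦0, 1↦2, 2↦1}  →  V:3 E:2  edges: 2-p->1 2-r->1
normal form: no rule applies after step 4
NF nodes: {0:A, 1:C, 2:C}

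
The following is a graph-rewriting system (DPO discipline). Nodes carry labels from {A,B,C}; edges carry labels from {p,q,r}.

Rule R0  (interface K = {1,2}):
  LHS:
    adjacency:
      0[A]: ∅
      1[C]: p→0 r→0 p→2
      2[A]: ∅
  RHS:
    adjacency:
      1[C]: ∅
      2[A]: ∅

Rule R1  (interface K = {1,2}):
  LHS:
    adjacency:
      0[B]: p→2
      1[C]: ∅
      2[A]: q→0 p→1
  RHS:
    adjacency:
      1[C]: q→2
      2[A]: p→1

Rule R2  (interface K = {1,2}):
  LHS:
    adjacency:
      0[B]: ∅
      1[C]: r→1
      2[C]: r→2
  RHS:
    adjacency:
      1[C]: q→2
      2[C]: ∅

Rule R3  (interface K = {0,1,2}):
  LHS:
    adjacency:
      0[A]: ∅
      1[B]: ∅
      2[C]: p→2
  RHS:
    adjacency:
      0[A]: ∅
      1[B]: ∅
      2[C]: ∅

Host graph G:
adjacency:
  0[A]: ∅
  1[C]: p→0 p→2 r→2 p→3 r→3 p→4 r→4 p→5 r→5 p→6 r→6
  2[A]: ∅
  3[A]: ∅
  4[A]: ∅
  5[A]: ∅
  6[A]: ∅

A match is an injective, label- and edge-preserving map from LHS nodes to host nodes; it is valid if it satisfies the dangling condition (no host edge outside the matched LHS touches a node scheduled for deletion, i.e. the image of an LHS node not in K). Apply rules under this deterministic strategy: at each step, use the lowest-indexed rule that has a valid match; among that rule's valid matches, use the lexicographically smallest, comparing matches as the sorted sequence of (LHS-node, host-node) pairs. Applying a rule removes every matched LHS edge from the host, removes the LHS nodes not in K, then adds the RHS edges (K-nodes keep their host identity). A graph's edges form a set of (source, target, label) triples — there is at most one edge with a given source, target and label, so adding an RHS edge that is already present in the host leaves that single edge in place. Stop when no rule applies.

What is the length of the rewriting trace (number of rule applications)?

Answer: 3

Steps:
[0] host  ⇒  7 nodes, 11 edges  {1-p->0 1-p->2 1-r->2 1-p->3 1-r->3 1-p->4 1-r->4 1-p->5 1-r->5 1-p->6 1-r->6}
[1] R0 @ {0↦2, 1↦1, 2↦0}  ⇒  6 nodes, 8 edges  {1-p->3 1-r->3 1-p->4 1-r->4 1-p->5 1-r->5 1-p->6 1-r->6}
[2] R0 @ {0↦3, 1↦1, 2↦4}  ⇒  5 nodes, 5 edges  {1-r->4 1-p->5 1-r->5 1-p->6 1-r->6}
[3] R0 @ {0↦5, 1↦1, 2↦6}  ⇒  4 nodes, 2 edges  {1-r->4 1-r->6}
final graph: no rule applies after step 3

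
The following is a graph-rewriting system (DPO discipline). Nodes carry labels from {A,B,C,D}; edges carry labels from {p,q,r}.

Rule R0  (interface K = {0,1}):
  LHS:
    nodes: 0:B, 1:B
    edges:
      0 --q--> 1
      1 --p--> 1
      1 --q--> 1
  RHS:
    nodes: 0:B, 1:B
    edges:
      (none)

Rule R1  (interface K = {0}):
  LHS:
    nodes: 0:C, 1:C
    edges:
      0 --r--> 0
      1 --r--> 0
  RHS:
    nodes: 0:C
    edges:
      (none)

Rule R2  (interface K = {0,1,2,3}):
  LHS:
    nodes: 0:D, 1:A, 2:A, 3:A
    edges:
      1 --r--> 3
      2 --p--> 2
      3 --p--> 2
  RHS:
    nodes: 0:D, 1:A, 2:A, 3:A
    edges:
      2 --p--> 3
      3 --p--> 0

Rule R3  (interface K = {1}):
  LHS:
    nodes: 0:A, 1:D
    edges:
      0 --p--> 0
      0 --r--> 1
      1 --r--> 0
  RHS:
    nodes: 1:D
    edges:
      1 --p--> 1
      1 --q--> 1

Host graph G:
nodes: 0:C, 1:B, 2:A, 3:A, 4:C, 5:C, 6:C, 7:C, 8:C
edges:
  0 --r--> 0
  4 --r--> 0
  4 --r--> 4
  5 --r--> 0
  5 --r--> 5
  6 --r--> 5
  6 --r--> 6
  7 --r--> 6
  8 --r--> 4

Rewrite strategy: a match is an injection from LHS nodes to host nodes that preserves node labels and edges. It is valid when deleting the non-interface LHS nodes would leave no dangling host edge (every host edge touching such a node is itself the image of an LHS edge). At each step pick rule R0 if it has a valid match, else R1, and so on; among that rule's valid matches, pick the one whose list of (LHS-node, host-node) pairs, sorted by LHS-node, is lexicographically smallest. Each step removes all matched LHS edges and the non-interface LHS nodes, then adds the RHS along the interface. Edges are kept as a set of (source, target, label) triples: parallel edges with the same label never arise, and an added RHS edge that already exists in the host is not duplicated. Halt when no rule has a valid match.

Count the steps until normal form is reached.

[0] host  ⇒  9 nodes, 9 edges  {0-r->0 4-r->0 4-r->4 5-r->0 5-r->5 6-r->5 6-r->6 7-r->6 8-r->4}
[1] R1 @ {0↦4, 1↦8}  ⇒  8 nodes, 7 edges  {0-r->0 4-r->0 5-r->0 5-r->5 6-r->5 6-r->6 7-r->6}
[2] R1 @ {0↦0, 1↦4}  ⇒  7 nodes, 5 edges  {5-r->0 5-r->5 6-r->5 6-r->6 7-r->6}
[3] R1 @ {0↦6, 1↦7}  ⇒  6 nodes, 3 edges  {5-r->0 5-r->5 6-r->5}
[4] R1 @ {0↦5, 1↦6}  ⇒  5 nodes, 1 edges  {5-r->0}
halt: no rule applies after step 4

Answer: 4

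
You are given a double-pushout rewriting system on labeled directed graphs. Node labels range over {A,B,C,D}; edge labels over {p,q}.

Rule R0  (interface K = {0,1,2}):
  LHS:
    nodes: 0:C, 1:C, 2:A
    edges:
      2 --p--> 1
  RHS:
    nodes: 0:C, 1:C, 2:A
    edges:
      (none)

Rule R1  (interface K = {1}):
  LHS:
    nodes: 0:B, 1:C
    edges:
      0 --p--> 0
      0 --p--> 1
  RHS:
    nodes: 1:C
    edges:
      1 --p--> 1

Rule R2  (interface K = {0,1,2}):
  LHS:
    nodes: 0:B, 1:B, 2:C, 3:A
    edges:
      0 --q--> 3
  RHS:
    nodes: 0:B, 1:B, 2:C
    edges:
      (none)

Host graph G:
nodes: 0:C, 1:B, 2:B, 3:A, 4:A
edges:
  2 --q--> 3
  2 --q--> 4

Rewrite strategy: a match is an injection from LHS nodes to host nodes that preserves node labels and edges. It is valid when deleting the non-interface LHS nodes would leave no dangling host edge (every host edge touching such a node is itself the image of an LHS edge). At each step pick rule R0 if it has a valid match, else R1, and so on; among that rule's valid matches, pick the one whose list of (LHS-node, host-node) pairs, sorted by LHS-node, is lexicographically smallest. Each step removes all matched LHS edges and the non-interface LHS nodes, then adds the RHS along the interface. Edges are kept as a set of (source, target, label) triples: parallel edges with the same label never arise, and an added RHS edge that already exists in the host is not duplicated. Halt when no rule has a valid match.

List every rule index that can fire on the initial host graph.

Answer: [R2]

Steps:
R0: no valid match — LHS pattern not found
R1: no valid match — LHS pattern not found
R2: 2 valid matches — {0↦2, 1↦1, 2↦0, 3↦3}, {0↦2, 1↦1, 2↦0, 3↦4}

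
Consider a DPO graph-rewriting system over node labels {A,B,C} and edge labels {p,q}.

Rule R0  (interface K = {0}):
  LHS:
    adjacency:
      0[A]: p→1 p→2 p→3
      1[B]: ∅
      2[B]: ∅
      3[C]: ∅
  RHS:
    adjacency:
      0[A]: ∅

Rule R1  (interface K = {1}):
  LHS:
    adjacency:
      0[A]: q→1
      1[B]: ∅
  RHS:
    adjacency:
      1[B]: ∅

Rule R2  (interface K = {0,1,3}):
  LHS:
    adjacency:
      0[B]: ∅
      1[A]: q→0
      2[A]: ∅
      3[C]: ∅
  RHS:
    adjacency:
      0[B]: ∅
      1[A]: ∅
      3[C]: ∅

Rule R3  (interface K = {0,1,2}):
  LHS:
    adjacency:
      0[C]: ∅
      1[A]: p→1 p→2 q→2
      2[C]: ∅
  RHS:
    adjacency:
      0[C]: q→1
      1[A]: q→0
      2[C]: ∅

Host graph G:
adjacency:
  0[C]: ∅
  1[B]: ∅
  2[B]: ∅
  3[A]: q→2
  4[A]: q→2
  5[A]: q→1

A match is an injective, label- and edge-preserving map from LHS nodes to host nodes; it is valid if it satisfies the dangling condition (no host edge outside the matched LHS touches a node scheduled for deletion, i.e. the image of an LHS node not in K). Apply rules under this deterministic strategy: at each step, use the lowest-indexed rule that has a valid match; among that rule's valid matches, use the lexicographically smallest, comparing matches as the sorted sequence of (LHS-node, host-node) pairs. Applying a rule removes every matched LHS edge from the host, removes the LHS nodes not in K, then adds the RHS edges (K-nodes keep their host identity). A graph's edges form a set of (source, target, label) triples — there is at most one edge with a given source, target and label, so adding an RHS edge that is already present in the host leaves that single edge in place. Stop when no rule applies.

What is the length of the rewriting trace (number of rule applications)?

[0] host  ⇒  6 nodes, 3 edges  {3-q->2 4-q->2 5-q->1}
[1] R1 @ {0↦3, 1↦2}  ⇒  5 nodes, 2 edges  {4-q->2 5-q->1}
[2] R1 @ {0↦4, 1↦2}  ⇒  4 nodes, 1 edges  {5-q->1}
[3] R1 @ {0↦5, 1↦1}  ⇒  3 nodes, 0 edges  {∅}
halt: no rule applies after step 3

Answer: 3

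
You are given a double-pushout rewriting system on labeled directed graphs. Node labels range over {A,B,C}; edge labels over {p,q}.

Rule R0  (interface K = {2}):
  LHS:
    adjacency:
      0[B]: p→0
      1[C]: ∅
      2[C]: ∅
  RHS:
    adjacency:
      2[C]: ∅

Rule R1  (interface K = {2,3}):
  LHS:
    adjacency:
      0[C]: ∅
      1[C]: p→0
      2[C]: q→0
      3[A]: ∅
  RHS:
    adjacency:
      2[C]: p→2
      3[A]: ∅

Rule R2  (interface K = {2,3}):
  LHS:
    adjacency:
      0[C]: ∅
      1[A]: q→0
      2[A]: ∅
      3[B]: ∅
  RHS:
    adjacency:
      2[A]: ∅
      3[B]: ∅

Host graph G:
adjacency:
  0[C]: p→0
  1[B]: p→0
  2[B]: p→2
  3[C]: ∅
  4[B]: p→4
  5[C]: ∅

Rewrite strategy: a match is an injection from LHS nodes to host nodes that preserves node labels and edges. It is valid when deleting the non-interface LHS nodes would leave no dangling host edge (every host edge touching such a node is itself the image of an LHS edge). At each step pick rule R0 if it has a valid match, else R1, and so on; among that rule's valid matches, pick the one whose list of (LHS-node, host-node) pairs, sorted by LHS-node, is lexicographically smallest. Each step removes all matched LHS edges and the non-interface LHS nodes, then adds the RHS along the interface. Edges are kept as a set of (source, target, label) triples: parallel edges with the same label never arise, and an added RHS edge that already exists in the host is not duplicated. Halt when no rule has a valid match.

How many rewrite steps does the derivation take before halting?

Answer: 2

Rewrite trace:
[0] host  ⇒  6 nodes, 4 edges  {0-p->0 1-p->0 2-p->2 4-p->4}
[1] R0 @ {0↦2, 1↦3, 2↦0}  ⇒  4 nodes, 3 edges  {0-p->0 1-p->0 4-p->4}
[2] R0 @ {0↦4, 1↦5, 2↦0}  ⇒  2 nodes, 2 edges  {0-p->0 1-p->0}
normal form: no rule applies after step 2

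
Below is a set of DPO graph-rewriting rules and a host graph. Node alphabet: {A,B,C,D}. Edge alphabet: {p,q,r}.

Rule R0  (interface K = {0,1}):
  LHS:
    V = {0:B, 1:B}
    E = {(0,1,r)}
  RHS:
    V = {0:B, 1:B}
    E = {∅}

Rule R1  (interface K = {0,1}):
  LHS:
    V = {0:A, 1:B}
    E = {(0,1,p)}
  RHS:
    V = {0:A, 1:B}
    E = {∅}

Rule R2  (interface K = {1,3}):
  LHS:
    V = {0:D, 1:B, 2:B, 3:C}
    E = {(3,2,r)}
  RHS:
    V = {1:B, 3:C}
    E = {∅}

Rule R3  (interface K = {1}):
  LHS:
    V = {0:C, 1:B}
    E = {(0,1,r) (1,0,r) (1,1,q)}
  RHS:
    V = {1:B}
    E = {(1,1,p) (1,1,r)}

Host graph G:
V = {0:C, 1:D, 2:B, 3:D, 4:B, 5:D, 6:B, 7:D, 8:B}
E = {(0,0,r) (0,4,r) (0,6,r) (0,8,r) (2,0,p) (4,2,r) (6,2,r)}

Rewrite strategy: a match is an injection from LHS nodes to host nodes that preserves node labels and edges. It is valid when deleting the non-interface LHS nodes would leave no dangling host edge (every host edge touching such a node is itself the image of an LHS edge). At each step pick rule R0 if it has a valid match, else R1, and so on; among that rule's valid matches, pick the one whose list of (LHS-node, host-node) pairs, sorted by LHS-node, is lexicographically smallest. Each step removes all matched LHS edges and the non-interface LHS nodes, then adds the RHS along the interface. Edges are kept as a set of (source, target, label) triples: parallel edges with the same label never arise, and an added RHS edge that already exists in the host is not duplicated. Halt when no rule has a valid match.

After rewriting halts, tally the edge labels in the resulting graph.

Answer: p:1 r:1

Rewrite trace:
start.  V:9 E:7  edges: 0-r->0 0-r->4 0-r->6 0-r->8 2-p->0 4-r->2 6-r->2
1. fire R0 via {0↦4, 1↦2}  →  V:9 E:6  edges: 0-r->0 0-r->4 0-r->6 0-r->8 2-p->0 6-r->2
2. fire R0 via {0↦6, 1↦2}  →  V:9 E:5  edges: 0-r->0 0-r->4 0-r->6 0-r->8 2-p->0
3. fire R2 via {0↦1, 1↦2, 2↦4, 3↦0}  →  V:7 E:4  edges: 0-r->0 0-r->6 0-r->8 2-p->0
4. fire R2 via {0↦3, 1↦2, 2↦6, 3↦0}  →  V:5 E:3  edges: 0-r->0 0-r->8 2-p->0
5. fire R2 via {0↦5, 1↦2, 2↦8, 3↦0}  →  V:3 E:2  edges: 0-r->0 2-p->0
halt: no rule applies after step 5
NF edges: [(0, 0, 'r'), (2, 0, 'p')]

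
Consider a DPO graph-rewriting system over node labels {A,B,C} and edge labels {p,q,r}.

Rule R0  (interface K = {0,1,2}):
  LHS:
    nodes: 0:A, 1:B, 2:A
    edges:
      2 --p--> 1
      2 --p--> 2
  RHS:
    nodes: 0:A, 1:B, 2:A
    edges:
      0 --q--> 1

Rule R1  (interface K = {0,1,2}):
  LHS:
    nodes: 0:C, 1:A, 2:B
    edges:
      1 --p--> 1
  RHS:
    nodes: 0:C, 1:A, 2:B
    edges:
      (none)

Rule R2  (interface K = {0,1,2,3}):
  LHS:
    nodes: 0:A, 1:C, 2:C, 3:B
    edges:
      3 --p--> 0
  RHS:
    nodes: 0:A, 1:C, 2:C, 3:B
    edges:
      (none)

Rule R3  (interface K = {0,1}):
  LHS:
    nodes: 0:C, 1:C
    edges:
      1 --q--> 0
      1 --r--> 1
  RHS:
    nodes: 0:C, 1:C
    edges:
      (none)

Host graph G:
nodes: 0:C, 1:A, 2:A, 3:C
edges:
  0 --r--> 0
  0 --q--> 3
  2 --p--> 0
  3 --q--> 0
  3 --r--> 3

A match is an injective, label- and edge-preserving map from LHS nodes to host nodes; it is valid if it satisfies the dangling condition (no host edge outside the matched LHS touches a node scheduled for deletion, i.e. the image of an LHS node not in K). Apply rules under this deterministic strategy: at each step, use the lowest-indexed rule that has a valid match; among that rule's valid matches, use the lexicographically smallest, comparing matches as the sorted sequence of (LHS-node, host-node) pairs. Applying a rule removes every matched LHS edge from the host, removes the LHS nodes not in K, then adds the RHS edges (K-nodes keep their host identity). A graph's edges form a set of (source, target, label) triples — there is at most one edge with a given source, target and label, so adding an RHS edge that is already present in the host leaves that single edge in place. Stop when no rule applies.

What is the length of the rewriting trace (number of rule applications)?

Answer: 2

Derivation:
initial: |V|=4 |E|=5  E = 0-r->0 0-q->3 2-p->0 3-q->0 3-r->3
step 1: apply R3 at {0↦0, 1↦3}  → |V|=4 |E|=3  E = 0-r->0 0-q->3 2-p->0
step 2: apply R3 at {0↦3, 1↦0}  → |V|=4 |E|=1  E = 2-p->0
normal form: no rule applies after step 2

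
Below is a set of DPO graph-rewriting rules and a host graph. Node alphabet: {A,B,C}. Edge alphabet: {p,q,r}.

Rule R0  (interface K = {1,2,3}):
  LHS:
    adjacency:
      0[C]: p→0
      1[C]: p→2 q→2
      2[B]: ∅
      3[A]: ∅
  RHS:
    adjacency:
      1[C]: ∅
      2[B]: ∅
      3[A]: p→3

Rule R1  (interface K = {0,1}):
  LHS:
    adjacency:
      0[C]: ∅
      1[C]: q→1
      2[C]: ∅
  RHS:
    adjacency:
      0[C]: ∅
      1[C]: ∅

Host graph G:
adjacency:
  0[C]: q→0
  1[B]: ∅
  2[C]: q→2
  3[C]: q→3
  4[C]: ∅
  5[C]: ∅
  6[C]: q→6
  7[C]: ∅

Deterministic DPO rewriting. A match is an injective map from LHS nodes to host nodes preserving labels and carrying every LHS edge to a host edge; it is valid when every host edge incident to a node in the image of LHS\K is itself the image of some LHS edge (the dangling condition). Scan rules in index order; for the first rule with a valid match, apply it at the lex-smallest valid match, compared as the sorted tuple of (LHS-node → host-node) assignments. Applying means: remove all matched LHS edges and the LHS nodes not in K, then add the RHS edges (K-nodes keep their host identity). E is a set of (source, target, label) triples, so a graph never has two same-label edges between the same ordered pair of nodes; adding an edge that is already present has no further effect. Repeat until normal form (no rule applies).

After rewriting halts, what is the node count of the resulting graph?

[0] host  ⇒  8 nodes, 4 edges  {0-q->0 2-q->2 3-q->3 6-q->6}
[1] R1 @ {0↦0, 1↦2, 2↦4}  ⇒  7 nodes, 3 edges  {0-q->0 3-q->3 6-q->6}
[2] R1 @ {0↦0, 1↦3, 2↦2}  ⇒  6 nodes, 2 edges  {0-q->0 6-q->6}
[3] R1 @ {0↦0, 1↦6, 2↦3}  ⇒  5 nodes, 1 edges  {0-q->0}
[4] R1 @ {0↦5, 1↦0, 2↦6}  ⇒  4 nodes, 0 edges  {∅}
normal form: no rule applies after step 4
NF nodes: {0:C, 1:B, 5:C, 7:C}

Answer: 4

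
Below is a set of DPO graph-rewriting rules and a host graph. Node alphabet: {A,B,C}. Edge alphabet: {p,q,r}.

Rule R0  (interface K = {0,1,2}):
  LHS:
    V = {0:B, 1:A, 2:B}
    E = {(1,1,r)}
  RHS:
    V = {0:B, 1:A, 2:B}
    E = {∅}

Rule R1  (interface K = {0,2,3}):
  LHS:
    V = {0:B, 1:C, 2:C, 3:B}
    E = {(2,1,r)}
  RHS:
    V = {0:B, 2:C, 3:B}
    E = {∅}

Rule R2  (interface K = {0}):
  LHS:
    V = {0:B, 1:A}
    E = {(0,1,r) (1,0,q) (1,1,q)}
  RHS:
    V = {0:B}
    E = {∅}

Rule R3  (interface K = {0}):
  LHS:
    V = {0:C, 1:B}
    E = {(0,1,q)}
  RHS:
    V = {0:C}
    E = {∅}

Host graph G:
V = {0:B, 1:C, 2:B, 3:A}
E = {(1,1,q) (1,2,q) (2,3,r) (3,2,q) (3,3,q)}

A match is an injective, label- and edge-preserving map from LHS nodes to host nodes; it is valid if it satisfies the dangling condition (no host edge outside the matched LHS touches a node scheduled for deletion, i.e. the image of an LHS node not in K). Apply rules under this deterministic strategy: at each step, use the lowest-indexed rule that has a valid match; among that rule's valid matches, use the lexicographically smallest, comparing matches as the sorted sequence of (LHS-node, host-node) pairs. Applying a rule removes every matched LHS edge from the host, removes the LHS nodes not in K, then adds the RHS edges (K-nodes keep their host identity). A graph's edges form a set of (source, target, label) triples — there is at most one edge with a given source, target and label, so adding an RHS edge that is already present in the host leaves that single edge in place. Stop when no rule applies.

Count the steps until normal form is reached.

start.  V:4 E:5  edges: 1-q->1 1-q->2 2-r->3 3-q->2 3-q->3
1. fire R2 via {0↦2, 1↦3}  →  V:3 E:2  edges: 1-q->1 1-q->2
2. fire R3 via {0↦1, 1↦2}  →  V:2 E:1  edges: 1-q->1
normal form: no rule applies after step 2

Answer: 2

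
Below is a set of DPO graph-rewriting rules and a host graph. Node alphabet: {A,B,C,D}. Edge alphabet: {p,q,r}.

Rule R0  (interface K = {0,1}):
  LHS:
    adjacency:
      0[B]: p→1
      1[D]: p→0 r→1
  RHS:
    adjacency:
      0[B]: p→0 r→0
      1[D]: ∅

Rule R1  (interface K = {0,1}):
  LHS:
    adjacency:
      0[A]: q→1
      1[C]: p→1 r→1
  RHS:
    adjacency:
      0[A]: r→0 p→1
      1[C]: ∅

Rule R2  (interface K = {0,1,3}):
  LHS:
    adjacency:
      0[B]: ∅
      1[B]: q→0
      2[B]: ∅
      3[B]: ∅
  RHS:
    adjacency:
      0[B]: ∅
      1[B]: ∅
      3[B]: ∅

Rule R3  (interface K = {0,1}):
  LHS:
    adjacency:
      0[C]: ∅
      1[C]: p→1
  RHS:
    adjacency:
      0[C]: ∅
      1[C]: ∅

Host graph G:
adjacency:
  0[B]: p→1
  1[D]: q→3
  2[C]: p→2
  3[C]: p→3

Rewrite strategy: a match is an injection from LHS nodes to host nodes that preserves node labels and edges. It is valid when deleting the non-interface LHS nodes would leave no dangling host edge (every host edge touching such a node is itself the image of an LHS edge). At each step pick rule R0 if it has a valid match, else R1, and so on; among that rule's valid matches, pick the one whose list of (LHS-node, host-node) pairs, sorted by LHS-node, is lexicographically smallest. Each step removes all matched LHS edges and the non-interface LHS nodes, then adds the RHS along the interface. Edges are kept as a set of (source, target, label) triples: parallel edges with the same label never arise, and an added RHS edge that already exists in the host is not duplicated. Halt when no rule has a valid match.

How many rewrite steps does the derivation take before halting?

[0] host  ⇒  4 nodes, 4 edges  {0-p->1 1-q->3 2-p->2 3-p->3}
[1] R3 @ {0↦2, 1↦3}  ⇒  4 nodes, 3 edges  {0-p->1 1-q->3 2-p->2}
[2] R3 @ {0↦3, 1↦2}  ⇒  4 nodes, 2 edges  {0-p->1 1-q->3}
halt: no rule applies after step 2

Answer: 2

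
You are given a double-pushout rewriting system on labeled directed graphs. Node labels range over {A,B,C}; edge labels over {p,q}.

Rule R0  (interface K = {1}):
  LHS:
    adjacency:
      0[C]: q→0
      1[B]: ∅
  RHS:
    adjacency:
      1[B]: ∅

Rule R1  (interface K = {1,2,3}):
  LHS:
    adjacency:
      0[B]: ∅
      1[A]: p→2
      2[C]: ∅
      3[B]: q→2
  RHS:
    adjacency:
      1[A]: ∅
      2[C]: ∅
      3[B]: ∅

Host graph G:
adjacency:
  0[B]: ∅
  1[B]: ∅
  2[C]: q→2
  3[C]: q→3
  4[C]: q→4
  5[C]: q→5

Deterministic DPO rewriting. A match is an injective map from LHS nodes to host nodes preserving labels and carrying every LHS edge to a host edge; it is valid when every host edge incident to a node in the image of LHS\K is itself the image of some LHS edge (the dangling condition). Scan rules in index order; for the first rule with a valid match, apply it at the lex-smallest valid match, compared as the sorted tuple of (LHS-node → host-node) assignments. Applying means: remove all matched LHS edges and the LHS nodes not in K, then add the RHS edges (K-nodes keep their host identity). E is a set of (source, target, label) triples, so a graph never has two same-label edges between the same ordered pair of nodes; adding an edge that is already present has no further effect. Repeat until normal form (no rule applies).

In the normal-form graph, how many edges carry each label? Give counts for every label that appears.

Answer: (no edges)

Steps:
initial: |V|=6 |E|=4  E = 2-q->2 3-q->3 4-q->4 5-q->5
step 1: apply R0 at {0↦2, 1↦0}  → |V|=5 |E|=3  E = 3-q->3 4-q->4 5-q->5
step 2: apply R0 at {0↦3, 1↦0}  → |V|=4 |E|=2  E = 4-q->4 5-q->5
step 3: apply R0 at {0↦4, 1↦0}  → |V|=3 |E|=1  E = 5-q->5
step 4: apply R0 at {0↦5, 1↦0}  → |V|=2 |E|=0  E = ∅
halt: no rule applies after step 4
NF edges: []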